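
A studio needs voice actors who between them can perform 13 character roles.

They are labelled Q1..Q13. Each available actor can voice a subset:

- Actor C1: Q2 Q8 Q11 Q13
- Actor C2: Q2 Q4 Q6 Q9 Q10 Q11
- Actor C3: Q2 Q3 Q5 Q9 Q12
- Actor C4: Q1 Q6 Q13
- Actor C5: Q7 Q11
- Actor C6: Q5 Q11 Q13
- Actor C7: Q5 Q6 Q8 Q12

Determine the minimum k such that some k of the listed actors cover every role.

Take {C1, C2, C3, C4, C5}. Their union is {Q1, Q2, Q3, Q4, Q5, Q6, Q7, Q8, Q9, Q10, Q11, Q12, Q13}, which is all 13 roles.
No 4 of the 7 actors cover everything (all 35 combinations miss at least one role), so 5 is optimal.

5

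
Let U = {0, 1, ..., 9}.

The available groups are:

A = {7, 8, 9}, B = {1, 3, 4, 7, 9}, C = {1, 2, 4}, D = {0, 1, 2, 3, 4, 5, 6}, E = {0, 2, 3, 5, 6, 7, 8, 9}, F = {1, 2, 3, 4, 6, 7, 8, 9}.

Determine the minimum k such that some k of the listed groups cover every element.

Take {A, D}. Their union is {0, 1, 2, 3, 4, 5, 6, 7, 8, 9}, which is all 10 elements.
No single group has all 10 elements (the largest, E, has 8), so 2 is optimal.

2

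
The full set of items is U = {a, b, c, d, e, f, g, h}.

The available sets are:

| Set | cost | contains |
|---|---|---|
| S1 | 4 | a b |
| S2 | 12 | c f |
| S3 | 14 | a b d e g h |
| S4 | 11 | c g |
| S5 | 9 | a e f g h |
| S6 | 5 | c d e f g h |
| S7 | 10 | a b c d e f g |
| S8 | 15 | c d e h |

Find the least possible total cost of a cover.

S1, S6 together cover every item (S1 ∪ S6 = {a, b, c, d, e, f, g, h}); total cost 4 + 5 = 9.
No covering selection has total cost below 9.

9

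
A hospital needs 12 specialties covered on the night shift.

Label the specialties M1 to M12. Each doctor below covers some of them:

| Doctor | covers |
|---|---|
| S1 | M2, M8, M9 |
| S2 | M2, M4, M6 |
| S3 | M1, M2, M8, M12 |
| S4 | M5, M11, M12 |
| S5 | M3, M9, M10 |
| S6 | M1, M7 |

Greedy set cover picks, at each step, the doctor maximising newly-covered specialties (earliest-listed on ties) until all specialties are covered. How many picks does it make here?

Greedy: pick S3 (covers 4 new) → pick S5 (covers 3 new) → pick S2 (covers 2 new) → pick S4 (covers 2 new) → pick S6 (covers 1 new). Total picks: 5.

5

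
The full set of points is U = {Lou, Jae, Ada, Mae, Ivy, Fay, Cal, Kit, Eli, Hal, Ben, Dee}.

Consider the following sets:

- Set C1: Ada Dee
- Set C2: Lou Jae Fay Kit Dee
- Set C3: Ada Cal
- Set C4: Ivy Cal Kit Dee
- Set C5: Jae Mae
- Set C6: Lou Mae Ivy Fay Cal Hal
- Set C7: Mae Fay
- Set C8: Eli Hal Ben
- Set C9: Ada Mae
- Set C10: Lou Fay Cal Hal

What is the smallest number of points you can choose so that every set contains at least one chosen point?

4

The 4 points {Mae, Cal, Hal, Dee} hit every set.
No choice of 3 points meets every set, so 4 is the minimum.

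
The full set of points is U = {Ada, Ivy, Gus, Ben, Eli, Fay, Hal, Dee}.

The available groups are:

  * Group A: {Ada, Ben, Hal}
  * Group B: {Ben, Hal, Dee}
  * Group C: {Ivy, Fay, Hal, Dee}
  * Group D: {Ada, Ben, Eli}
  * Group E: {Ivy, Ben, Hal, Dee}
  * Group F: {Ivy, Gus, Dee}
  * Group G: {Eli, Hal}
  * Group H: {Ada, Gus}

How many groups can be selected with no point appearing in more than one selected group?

G, H are pairwise disjoint (G={Eli,Hal}; H={Ada,Gus}).
Every remaining group overlaps one of these, and no 3 of the listed groups are pairwise disjoint, so 2 is the maximum.

2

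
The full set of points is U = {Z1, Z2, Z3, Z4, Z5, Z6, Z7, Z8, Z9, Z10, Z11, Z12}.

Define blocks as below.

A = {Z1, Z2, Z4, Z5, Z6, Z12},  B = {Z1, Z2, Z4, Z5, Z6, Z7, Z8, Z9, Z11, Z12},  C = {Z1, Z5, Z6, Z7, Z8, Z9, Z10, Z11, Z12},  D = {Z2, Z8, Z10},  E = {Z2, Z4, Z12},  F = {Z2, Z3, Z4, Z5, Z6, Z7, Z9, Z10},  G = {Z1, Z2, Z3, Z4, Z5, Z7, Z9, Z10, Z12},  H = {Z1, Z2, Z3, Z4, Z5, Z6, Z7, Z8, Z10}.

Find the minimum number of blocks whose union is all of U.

B and F cover everything between them: the union {Z1, Z2, Z3, Z4, Z5, Z6, Z7, Z8, Z9, Z10, Z11, Z12} is all of U.
No single block has all 12 points (the largest, B, has 10), so 2 is optimal.

2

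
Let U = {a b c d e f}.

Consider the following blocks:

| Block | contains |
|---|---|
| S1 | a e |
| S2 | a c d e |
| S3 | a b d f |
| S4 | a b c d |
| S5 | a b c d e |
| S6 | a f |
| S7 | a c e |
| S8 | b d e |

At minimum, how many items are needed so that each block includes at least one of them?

The 2 items {a, b} hit every block.
The blocks S6, S8 are pairwise disjoint, so any hitting set needs a separate item for each — at least 2. Hence 2 is optimal.

2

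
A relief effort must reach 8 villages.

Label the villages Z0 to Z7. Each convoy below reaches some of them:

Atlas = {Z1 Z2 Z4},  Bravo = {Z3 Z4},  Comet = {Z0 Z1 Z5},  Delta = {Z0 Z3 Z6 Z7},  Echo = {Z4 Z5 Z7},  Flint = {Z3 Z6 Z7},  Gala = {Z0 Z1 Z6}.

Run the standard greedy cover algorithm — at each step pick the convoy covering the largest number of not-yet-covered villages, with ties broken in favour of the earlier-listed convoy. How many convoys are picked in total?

3

Greedy: pick Delta (covers 4 new) → pick Atlas (covers 3 new) → pick Comet (covers 1 new). Total picks: 3.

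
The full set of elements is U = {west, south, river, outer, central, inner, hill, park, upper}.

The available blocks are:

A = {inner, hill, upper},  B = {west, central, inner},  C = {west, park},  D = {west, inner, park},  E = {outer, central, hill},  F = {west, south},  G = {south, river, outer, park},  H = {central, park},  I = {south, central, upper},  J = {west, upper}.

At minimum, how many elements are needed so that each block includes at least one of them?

The 4 elements {west, south, hill, park} hit every block.
No choice of 3 elements meets every block, so 4 is the minimum.

4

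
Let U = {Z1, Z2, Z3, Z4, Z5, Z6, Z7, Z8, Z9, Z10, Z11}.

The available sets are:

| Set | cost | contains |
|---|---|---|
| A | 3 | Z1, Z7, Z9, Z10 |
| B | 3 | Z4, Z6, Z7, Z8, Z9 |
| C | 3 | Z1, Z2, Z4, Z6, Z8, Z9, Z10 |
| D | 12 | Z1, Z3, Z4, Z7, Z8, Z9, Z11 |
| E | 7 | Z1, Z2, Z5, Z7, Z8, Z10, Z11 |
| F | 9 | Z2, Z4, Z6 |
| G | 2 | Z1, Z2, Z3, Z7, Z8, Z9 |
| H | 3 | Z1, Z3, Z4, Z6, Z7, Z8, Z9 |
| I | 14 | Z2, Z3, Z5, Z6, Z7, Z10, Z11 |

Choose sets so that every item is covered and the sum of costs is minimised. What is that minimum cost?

10

E, H together cover every item (E ∪ H = {Z1, Z2, Z3, Z4, Z5, Z6, Z7, Z8, Z9, Z10, Z11}); total cost 7 + 3 = 10.
The greedy pick G, C, E costs 12; no covering selection beats 10.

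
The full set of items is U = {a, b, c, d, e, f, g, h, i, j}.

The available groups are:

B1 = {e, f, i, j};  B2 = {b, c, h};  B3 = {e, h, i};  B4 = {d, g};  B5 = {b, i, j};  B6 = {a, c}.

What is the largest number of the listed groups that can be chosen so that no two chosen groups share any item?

B4, B5, B6 are pairwise disjoint (B4={d,g}; B5={b,i,j}; B6={a,c}).
Every remaining group overlaps one of these, and no 4 of the listed groups are pairwise disjoint, so 3 is the maximum.

3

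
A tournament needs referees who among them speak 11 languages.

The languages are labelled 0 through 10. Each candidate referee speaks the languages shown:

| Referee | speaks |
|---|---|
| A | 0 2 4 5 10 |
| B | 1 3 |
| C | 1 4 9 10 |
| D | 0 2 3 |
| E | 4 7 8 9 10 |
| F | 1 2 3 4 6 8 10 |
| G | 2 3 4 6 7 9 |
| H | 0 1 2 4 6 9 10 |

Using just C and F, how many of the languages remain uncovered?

Union of C, F = {1, 2, 3, 4, 6, 8, 9, 10}.
Not covered: 0, 5, 7 — 3 languages.

3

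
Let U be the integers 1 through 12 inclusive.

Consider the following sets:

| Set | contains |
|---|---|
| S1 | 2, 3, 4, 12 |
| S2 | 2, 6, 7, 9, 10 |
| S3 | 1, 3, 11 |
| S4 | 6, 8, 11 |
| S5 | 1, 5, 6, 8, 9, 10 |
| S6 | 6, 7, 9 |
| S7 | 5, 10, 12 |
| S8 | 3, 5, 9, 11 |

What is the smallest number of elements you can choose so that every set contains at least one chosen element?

3

H = {6, 11, 12} meets every set (each contains at least one member of H), and |H| = 3.
The sets S3, S6, S7 are pairwise disjoint, so any hitting set needs a separate element for each — at least 3. Hence 3 is optimal.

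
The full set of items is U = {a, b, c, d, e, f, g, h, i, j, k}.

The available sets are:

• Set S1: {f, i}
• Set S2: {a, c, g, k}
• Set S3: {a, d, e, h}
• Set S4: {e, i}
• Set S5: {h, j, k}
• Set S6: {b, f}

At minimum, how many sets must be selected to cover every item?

S2 and S3 and S4 and S5 and S6 together: S2 ∪ S3 ∪ S4 ∪ S5 ∪ S6 = {a, b, c, d, e, f, g, h, i, j, k} — every item is covered.
No 4 of the 6 sets cover everything (all 15 combinations miss at least one item), so 5 is optimal.

5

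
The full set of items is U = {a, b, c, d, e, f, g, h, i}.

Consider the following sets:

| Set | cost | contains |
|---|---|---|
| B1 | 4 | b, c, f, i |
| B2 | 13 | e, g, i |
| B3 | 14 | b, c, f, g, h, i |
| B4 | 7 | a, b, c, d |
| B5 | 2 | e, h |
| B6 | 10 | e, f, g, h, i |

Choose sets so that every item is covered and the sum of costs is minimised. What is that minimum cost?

B4, B6 together cover every item (B4 ∪ B6 = {a, b, c, d, e, f, g, h, i}); total cost 7 + 10 = 17.
The greedy pick B1, B5, B4, B6 costs 23; no covering selection beats 17.

17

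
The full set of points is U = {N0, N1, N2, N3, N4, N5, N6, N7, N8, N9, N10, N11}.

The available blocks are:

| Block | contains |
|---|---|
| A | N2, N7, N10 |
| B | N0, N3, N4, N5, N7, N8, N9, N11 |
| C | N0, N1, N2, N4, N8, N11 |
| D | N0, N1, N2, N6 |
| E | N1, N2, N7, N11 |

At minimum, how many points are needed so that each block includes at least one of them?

2

Take H = {N1, N7}. Each listed block contains at least one of these, so H is a hitting set of size 2.
No single point lies in every block, so at least 2 are needed and 2 is optimal.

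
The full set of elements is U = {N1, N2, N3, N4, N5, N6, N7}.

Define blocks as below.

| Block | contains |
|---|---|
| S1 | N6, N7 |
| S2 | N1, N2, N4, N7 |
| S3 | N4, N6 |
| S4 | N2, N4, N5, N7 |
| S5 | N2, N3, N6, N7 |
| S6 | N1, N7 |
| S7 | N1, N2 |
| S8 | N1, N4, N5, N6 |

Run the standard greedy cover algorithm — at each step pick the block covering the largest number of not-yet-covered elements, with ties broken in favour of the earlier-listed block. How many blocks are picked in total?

Greedy: pick S2 (covers 4 new) → pick S5 (covers 2 new) → pick S4 (covers 1 new). Total picks: 3.
(The true minimum cover uses only 2 blocks, so greedy is not optimal here.)

3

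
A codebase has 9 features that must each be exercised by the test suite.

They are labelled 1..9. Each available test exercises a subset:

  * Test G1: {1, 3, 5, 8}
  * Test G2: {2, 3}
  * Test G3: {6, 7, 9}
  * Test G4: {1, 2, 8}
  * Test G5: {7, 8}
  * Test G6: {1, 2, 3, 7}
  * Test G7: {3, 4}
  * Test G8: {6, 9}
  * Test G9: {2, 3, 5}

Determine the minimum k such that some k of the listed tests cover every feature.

4

G1 and G3 and G7 and G9 together: G1 ∪ G3 ∪ G7 ∪ G9 = {1, 2, 3, 4, 5, 6, 7, 8, 9} — every feature is covered.
Only G7 contains 4, so G7 is forced; the remaining 7 features need at least 3 more tests (each remaining test adds at most 3) — so at least 4 tests are needed, and 4 is optimal.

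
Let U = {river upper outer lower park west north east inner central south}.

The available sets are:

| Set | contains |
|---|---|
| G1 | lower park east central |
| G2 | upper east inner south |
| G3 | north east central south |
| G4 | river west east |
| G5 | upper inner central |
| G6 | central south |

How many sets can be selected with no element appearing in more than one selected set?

2

G4, G6 are pairwise disjoint (G4={river,west,east}; G6={central,south}).
Every remaining set overlaps one of these, and no 3 of the listed sets are pairwise disjoint, so 2 is the maximum.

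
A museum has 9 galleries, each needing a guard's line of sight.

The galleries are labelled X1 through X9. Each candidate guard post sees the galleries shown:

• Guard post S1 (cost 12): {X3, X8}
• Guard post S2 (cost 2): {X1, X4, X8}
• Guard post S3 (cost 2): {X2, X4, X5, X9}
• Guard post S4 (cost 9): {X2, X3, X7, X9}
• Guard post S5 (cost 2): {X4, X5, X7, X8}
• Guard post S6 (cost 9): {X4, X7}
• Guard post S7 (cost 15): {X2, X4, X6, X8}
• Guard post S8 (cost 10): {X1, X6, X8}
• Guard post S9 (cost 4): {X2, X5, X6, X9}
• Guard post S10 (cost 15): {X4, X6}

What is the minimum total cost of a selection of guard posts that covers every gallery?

15

S2, S4, S9 together cover every gallery (S2 ∪ S4 ∪ S9 = {X1, X2, X3, X4, X5, X6, X7, X8, X9}); total cost 2 + 9 + 4 = 15.
The greedy pick S3, S2, S5, S9, S4 costs 19; no covering selection beats 15.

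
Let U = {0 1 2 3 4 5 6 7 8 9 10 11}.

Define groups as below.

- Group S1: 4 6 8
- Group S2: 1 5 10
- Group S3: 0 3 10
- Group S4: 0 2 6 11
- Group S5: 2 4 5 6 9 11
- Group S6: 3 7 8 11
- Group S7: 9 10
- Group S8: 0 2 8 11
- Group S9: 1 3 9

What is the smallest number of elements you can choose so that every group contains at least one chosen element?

The 4 elements {3, 4, 10, 11} hit every group.
No choice of 3 elements meets every group, so 4 is the minimum.

4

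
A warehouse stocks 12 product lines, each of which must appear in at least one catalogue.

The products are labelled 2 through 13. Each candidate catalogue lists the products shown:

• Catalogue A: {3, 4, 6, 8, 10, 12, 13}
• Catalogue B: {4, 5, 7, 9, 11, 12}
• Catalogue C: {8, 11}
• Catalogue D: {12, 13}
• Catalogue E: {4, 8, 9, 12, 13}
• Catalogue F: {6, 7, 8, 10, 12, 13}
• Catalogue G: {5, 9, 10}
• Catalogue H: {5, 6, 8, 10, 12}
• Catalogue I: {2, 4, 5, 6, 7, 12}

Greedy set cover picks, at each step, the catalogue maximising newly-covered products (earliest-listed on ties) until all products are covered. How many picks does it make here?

3

Greedy: pick A (covers 7 new) → pick B (covers 4 new) → pick I (covers 1 new). Total picks: 3.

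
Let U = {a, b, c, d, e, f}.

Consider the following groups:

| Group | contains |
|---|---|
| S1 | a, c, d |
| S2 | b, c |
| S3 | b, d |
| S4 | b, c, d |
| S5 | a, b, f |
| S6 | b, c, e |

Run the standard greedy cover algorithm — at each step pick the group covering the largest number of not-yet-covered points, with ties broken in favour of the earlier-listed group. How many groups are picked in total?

Greedy: pick S1 (covers 3 new) → pick S5 (covers 2 new) → pick S6 (covers 1 new). Total picks: 3.

3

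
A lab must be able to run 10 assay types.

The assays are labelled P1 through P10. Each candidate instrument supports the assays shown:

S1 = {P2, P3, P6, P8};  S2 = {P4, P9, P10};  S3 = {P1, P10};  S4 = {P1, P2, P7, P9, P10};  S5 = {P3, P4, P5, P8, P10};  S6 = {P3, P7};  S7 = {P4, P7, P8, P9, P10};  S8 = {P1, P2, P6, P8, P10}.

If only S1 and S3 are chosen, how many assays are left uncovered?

Union of S1, S3 = {P1, P2, P3, P6, P8, P10}.
Not covered: P4, P5, P7, P9 — 4 assays.

4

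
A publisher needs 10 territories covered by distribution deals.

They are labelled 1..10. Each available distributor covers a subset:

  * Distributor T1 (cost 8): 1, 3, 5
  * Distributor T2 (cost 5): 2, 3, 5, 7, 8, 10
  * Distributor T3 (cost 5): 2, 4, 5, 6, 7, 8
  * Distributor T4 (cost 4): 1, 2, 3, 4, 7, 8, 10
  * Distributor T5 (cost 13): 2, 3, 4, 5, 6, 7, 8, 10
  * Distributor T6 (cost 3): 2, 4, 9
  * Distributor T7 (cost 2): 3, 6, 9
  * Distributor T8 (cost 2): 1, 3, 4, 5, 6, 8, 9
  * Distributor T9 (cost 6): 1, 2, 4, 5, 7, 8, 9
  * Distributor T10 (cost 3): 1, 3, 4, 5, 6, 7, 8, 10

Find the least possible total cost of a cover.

6

T6, T10 together cover every territory (T6 ∪ T10 = {1, 2, 3, 4, 5, 6, 7, 8, 9, 10}); total cost 3 + 3 = 6.
No covering selection has total cost below 6.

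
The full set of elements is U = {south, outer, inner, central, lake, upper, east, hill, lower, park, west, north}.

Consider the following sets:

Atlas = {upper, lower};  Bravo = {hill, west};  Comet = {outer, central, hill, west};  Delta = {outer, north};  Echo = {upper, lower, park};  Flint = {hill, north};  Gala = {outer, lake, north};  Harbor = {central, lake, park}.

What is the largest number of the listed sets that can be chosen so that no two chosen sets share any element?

4

Atlas, Bravo, Delta, Harbor are pairwise disjoint (Atlas={upper,lower}; Bravo={hill,west}; Delta={outer,north}; Harbor={central,lake,park}).
Every remaining set overlaps one of these, and no 5 of the listed sets are pairwise disjoint, so 4 is the maximum.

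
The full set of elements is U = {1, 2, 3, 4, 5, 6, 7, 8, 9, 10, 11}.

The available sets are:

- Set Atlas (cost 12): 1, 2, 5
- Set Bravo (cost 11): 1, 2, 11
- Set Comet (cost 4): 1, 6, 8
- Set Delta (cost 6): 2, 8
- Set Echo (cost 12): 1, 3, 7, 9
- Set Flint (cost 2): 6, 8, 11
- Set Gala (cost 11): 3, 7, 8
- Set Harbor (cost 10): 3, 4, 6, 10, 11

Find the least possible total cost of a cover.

36

Atlas, Echo, Flint, Harbor together cover every element (Atlas ∪ Echo ∪ Flint ∪ Harbor = {1, 2, 3, 4, 5, 6, 7, 8, 9, 10, 11}); total cost 12 + 12 + 2 + 10 = 36.
No covering selection has total cost below 36.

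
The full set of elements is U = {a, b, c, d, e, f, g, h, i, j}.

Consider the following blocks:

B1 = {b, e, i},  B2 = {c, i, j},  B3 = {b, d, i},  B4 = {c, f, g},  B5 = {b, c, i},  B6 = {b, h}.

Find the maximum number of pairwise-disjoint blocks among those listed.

2

B3, B4 are pairwise disjoint (B3={b,d,i}; B4={c,f,g}).
Every remaining block overlaps one of these, and no 3 of the listed blocks are pairwise disjoint, so 2 is the maximum.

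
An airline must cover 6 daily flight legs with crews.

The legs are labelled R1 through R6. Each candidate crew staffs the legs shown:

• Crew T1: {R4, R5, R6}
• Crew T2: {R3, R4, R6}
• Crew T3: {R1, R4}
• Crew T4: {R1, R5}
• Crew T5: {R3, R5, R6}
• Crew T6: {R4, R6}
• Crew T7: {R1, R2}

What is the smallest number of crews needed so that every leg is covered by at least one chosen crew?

Take {T3, T5, T7}. Their union is {R1, R2, R3, R4, R5, R6}, which is all 6 legs.
Only T7 contains R2, so T7 is forced; the remaining 4 legs need at least 2 more crews (each remaining crew adds at most 3) — so at least 3 crews are needed, and 3 is optimal.

3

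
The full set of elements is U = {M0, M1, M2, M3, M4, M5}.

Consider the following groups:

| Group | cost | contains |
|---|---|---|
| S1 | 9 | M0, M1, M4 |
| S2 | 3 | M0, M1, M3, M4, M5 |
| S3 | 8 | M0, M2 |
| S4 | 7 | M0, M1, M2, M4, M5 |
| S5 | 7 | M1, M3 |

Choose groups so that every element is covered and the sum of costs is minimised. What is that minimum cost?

S2, S4 together cover every element (S2 ∪ S4 = {M0, M1, M2, M3, M4, M5}); total cost 3 + 7 = 10.
No covering selection has total cost below 10.

10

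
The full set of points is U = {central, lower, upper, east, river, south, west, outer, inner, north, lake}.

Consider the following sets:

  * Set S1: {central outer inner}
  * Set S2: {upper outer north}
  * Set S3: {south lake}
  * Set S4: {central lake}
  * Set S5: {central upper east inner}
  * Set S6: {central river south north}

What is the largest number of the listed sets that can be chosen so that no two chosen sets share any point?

2

S2, S4 are pairwise disjoint (S2={upper,outer,north}; S4={central,lake}).
Every remaining set overlaps one of these, and no 3 of the listed sets are pairwise disjoint, so 2 is the maximum.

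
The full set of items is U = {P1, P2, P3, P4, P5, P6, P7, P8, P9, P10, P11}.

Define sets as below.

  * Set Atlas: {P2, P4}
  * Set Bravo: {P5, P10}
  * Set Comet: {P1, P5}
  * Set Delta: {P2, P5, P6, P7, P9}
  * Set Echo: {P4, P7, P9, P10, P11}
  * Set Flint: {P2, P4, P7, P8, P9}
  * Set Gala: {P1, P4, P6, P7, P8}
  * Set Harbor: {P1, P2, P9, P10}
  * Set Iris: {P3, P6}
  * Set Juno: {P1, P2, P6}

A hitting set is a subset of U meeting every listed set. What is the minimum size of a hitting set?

4

The 4 items {P2, P3, P4, P5} hit every set.
No choice of 3 items meets every set, so 4 is the minimum.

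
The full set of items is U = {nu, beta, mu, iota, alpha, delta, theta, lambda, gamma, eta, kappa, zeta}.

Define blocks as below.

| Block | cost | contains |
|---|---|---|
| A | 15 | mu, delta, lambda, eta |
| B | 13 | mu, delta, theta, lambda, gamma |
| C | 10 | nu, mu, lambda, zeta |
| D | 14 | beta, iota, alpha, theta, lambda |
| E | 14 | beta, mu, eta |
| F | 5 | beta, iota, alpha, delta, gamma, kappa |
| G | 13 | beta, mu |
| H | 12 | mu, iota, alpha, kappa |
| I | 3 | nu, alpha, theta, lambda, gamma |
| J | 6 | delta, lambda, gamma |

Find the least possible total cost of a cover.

C, E, F, I together cover every item (C ∪ E ∪ F ∪ I = {nu, beta, mu, iota, alpha, delta, theta, lambda, gamma, eta, kappa, zeta}); total cost 10 + 14 + 5 + 3 = 32.
No covering selection has total cost below 32.

32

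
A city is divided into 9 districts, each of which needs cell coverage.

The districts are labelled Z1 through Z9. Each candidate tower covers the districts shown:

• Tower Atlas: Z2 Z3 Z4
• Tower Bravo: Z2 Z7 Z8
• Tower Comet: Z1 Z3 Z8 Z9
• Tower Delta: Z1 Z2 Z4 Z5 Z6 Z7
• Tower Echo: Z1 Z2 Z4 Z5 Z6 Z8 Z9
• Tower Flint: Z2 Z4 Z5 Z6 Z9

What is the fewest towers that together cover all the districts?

Comet and Delta together: Comet ∪ Delta = {Z1, Z2, Z3, Z4, Z5, Z6, Z7, Z8, Z9} — every district is covered.
No single tower has all 9 districts (the largest, Echo, has 7), so 2 is optimal.

2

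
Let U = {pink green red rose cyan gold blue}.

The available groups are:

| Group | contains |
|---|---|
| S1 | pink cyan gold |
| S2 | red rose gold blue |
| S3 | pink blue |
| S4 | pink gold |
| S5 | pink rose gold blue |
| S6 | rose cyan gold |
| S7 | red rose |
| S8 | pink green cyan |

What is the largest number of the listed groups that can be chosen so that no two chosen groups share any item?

2

S3, S6 are pairwise disjoint (S3={pink,blue}; S6={rose,cyan,gold}).
Every remaining group overlaps one of these, and no 3 of the listed groups are pairwise disjoint, so 2 is the maximum.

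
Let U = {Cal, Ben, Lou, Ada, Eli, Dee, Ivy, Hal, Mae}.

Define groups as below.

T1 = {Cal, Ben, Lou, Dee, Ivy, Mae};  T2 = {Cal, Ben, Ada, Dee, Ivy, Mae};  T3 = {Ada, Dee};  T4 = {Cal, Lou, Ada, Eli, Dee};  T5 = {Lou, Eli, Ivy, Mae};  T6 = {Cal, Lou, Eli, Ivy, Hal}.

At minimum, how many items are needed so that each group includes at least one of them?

2

Take H = {Dee, Ivy}. Each listed group contains at least one of these, so H is a hitting set of size 2.
The groups T3, T6 are pairwise disjoint, so any hitting set needs a separate item for each — at least 2. Hence 2 is optimal.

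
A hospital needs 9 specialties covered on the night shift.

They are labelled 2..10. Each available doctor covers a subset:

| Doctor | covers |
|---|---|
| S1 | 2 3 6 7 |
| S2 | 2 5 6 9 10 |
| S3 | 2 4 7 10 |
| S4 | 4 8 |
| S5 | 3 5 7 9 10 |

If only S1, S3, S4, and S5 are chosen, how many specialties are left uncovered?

Union of S1, S3, S4, S5 = {2, 3, 4, 5, 6, 7, 8, 9, 10} — that's every specialty, so 0 are uncovered.

0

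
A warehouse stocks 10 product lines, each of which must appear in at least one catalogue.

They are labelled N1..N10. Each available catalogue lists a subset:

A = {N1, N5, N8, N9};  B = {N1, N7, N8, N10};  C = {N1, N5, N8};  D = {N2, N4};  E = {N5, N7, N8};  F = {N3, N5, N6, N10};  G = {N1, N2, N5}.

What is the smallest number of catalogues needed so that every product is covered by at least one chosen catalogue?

A and B and D and F together: A ∪ B ∪ D ∪ F = {N1, N2, N3, N4, N5, N6, N7, N8, N9, N10} — every product is covered.
No 3 of the 7 catalogues cover everything (all 35 combinations miss at least one product), so 4 is optimal.

4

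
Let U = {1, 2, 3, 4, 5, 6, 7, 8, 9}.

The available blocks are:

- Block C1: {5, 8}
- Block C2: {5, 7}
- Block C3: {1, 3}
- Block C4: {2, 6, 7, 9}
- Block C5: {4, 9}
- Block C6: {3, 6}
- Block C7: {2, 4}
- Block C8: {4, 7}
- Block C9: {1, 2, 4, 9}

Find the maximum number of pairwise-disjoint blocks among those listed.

3

C2, C3, C5 are pairwise disjoint (C2={5,7}; C3={1,3}; C5={4,9}).
Every remaining block overlaps one of these, and no 4 of the listed blocks are pairwise disjoint, so 3 is the maximum.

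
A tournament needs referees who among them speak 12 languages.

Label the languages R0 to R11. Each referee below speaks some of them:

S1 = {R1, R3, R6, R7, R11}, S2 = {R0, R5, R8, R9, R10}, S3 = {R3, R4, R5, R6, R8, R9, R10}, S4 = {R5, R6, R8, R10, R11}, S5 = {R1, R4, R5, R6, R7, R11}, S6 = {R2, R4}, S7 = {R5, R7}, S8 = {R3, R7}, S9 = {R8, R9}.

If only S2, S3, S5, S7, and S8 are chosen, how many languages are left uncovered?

Union of S2, S3, S5, S7, S8 = {R0, R1, R3, R4, R5, R6, R7, R8, R9, R10, R11}.
Not covered: R2 — 1 language.

1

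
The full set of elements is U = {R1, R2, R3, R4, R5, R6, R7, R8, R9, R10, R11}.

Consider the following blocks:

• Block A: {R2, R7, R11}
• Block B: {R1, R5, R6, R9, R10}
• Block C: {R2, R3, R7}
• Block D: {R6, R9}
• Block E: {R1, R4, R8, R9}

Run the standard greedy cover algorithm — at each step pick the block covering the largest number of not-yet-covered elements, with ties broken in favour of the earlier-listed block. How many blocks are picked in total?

Greedy: pick B (covers 5 new) → pick A (covers 3 new) → pick E (covers 2 new) → pick C (covers 1 new). Total picks: 4.

4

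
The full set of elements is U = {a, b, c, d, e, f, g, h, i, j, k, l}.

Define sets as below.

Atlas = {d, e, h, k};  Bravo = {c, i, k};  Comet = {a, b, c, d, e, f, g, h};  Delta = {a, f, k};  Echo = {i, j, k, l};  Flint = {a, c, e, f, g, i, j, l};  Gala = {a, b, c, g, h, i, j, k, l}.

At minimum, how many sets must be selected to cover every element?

2

Take {Comet, Echo}. Their union is {a, b, c, d, e, f, g, h, i, j, k, l}, which is all 12 elements.
No single set has all 12 elements (the largest, Gala, has 9), so 2 is optimal.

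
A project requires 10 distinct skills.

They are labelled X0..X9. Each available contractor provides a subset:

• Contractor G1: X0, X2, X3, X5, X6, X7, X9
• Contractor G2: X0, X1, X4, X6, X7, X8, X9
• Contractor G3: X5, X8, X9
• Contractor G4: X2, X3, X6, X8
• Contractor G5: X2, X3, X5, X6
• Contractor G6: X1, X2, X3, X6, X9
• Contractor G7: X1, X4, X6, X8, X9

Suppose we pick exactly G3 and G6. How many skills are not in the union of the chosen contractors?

Union of G3, G6 = {X1, X2, X3, X5, X6, X8, X9}.
Not covered: X0, X4, X7 — 3 skills.

3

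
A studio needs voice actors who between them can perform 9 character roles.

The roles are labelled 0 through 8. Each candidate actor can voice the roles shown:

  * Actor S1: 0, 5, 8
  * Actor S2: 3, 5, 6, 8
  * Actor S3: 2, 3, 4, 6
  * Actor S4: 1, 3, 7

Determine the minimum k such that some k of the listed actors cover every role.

Take {S1, S3, S4}. Their union is {0, 1, 2, 3, 4, 5, 6, 7, 8}, which is all 9 roles.
Each actor has at most 4 roles, and 2·4 = 8 < 9 — so at least 3 actors are needed, and 3 is optimal.

3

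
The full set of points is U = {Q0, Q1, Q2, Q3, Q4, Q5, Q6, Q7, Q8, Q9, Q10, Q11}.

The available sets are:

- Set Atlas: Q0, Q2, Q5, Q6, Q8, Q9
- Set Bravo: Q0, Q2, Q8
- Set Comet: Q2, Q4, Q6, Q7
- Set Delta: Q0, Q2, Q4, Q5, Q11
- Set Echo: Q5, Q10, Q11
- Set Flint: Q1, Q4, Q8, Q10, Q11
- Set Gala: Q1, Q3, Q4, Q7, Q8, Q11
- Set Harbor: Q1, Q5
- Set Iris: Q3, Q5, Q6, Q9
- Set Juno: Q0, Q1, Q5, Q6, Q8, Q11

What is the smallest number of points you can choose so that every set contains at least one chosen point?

The 3 points {Q4, Q5, Q8} hit every set.
No choice of 2 points meets every set, so 3 is the minimum.

3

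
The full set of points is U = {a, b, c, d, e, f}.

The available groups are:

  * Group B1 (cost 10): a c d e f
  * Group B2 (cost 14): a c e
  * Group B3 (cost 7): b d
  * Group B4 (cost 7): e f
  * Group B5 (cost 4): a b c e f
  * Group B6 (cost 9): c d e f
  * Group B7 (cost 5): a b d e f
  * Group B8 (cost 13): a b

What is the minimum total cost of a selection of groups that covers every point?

9

B5, B7 together cover every point (B5 ∪ B7 = {a, b, c, d, e, f}); total cost 4 + 5 = 9.
No covering selection has total cost below 9.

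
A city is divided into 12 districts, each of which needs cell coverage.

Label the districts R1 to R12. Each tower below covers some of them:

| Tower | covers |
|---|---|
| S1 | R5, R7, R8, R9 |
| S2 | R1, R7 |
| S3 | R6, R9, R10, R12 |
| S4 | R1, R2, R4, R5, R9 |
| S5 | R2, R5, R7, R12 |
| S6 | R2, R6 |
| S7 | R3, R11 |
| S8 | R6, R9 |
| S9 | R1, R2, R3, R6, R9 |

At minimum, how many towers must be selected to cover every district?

4

S1 and S3 and S4 and S7 together: S1 ∪ S3 ∪ S4 ∪ S7 = {R1, R2, R3, R4, R5, R6, R7, R8, R9, R10, R11, R12} — every district is covered.
Only S4 contains R4, so S4 is forced; the remaining 7 districts need at least 3 more towers (each remaining tower adds at most 3) — so at least 4 towers are needed, and 4 is optimal.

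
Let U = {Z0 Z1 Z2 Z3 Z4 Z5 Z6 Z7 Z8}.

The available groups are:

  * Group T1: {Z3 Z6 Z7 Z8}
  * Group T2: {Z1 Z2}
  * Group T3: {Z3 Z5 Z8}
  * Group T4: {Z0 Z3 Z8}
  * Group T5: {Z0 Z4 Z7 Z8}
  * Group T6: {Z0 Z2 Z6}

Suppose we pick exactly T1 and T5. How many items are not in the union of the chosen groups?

Union of T1, T5 = {Z0, Z3, Z4, Z6, Z7, Z8}.
Not covered: Z1, Z2, Z5 — 3 items.

3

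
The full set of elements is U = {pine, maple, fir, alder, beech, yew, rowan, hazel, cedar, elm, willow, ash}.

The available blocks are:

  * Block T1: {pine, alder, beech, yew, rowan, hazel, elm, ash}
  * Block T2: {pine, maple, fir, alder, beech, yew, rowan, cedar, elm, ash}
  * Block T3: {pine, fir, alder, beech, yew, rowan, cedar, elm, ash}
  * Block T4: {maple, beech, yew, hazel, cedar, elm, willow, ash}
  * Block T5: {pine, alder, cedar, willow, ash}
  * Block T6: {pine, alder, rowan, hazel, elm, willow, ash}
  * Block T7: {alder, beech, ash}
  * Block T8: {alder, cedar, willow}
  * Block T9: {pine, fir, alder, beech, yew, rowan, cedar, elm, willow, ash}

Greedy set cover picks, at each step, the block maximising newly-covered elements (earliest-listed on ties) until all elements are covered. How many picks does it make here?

2

Greedy: pick T2 (covers 10 new) → pick T4 (covers 2 new). Total picks: 2.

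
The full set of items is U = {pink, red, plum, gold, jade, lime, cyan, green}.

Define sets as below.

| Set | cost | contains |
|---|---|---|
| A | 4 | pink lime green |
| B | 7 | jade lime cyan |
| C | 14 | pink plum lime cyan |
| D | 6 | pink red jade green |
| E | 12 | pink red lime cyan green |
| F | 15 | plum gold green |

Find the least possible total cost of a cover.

B, D, F together cover every item (B ∪ D ∪ F = {pink, red, plum, gold, jade, lime, cyan, green}); total cost 7 + 6 + 15 = 28.
The greedy pick A, D, B, F costs 32; no covering selection beats 28.

28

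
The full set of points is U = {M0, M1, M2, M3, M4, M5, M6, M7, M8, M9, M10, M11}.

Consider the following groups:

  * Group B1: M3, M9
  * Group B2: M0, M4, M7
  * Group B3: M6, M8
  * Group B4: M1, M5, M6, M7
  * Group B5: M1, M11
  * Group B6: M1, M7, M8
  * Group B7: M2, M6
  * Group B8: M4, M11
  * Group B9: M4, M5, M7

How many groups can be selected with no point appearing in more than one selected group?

B1, B6, B7, B8 are pairwise disjoint (B1={M3,M9}; B6={M1,M7,M8}; B7={M2,M6}; B8={M4,M11}).
Every remaining group overlaps one of these, and no 5 of the listed groups are pairwise disjoint, so 4 is the maximum.

4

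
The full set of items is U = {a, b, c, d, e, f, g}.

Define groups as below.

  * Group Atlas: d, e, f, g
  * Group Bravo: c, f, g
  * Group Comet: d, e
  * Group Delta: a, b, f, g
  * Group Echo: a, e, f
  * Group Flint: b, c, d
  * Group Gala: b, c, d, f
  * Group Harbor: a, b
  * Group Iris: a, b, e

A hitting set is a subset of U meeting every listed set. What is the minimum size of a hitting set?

H = {b, e, g} meets every group (each contains at least one member of H), and |H| = 3.
The groups Bravo, Comet, Harbor are pairwise disjoint, so any hitting set needs a separate item for each — at least 3. Hence 3 is optimal.

3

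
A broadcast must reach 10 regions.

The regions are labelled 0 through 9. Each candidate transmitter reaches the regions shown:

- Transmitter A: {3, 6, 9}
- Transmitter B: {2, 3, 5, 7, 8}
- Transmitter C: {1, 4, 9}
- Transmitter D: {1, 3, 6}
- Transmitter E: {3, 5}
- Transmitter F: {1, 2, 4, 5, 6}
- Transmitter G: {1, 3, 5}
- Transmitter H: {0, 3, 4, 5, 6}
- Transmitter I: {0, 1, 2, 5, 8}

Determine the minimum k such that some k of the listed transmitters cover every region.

Take {B, C, H}. Their union is {0, 1, 2, 3, 4, 5, 6, 7, 8, 9}, which is all 10 regions.
Only B contains 7, so B is forced; the remaining 5 regions need at least 2 more transmitters (each remaining transmitter adds at most 3) — so at least 3 transmitters are needed, and 3 is optimal.

3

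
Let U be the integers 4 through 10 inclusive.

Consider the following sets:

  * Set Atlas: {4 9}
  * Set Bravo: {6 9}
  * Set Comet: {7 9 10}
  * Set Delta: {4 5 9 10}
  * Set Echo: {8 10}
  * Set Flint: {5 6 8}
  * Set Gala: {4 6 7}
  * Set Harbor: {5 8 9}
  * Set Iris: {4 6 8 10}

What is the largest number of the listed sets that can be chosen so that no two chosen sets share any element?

2

Bravo, Echo are pairwise disjoint (Bravo={6,9}; Echo={8,10}).
Every remaining set overlaps one of these, and no 3 of the listed sets are pairwise disjoint, so 2 is the maximum.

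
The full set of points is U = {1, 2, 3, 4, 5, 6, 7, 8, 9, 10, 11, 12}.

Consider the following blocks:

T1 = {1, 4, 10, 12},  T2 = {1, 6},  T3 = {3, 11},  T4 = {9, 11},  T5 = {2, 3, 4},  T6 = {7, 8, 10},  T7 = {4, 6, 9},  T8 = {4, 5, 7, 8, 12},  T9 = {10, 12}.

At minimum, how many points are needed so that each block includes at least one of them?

Take H = {1, 4, 10, 11}. Each listed block contains at least one of these, so H is a hitting set of size 4.
The blocks T2, T4, T5, T9 are pairwise disjoint, so any hitting set needs a separate point for each — at least 4. Hence 4 is optimal.

4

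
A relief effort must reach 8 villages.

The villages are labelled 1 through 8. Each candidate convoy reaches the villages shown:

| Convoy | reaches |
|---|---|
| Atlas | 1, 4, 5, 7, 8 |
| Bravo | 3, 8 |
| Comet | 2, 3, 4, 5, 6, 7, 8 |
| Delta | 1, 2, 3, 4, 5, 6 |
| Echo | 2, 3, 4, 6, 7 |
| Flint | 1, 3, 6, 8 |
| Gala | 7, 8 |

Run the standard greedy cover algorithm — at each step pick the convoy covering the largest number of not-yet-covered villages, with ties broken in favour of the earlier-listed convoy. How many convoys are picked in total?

Greedy: pick Comet (covers 7 new) → pick Atlas (covers 1 new). Total picks: 2.

2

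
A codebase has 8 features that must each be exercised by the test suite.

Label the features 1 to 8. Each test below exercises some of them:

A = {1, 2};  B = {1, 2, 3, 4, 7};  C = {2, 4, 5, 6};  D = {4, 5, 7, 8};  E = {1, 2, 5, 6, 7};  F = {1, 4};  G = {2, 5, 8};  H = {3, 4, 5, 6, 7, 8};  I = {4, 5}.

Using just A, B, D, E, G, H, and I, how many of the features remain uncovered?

Union of A, B, D, E, G, H, I = {1, 2, 3, 4, 5, 6, 7, 8} — that's every feature, so 0 are uncovered.

0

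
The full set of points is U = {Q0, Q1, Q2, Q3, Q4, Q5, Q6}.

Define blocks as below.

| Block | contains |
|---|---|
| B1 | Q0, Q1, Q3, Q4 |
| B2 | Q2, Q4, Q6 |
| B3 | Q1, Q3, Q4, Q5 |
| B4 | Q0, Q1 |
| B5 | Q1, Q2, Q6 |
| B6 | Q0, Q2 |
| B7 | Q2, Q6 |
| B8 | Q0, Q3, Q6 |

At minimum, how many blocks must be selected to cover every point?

3

B3 and B5 and B6 together: B3 ∪ B5 ∪ B6 = {Q0, Q1, Q2, Q3, Q4, Q5, Q6} — every point is covered.
Only B3 contains Q5, so B3 is forced; the remaining 3 points need at least 2 more blocks (each remaining block adds at most 2) — so at least 3 blocks are needed, and 3 is optimal.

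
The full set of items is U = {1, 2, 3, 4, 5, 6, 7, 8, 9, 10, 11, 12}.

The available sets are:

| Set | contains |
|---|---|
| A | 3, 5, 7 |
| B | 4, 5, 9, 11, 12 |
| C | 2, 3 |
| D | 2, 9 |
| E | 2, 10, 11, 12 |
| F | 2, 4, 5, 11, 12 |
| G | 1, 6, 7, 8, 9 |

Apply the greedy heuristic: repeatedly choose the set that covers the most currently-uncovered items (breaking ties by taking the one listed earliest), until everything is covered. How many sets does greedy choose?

Greedy: pick B (covers 5 new) → pick G (covers 4 new) → pick C (covers 2 new) → pick E (covers 1 new). Total picks: 4.

4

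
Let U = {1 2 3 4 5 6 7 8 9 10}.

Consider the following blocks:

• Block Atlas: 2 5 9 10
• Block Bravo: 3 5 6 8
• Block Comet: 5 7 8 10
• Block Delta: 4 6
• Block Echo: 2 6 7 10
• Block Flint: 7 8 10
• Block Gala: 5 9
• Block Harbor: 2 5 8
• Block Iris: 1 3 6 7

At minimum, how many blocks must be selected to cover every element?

Take {Atlas, Delta, Harbor, Iris}. Their union is {1, 2, 3, 4, 5, 6, 7, 8, 9, 10}, which is all 10 elements.
No 3 of the 9 blocks cover everything (all 84 combinations miss at least one element), so 4 is optimal.

4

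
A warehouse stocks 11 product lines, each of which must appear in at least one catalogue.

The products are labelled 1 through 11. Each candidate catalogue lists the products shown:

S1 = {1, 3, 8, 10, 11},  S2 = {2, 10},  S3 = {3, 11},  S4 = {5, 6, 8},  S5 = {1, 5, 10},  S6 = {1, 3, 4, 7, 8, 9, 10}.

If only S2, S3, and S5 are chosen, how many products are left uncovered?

Union of S2, S3, S5 = {1, 2, 3, 5, 10, 11}.
Not covered: 4, 6, 7, 8, 9 — 5 products.

5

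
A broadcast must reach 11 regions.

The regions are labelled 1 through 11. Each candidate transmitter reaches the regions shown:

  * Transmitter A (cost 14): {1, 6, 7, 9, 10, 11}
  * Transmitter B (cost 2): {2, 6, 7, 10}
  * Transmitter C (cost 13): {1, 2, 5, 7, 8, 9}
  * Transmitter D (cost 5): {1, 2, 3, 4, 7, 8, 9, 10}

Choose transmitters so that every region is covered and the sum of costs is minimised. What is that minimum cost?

A, C, D together cover every region (A ∪ C ∪ D = {1, 2, 3, 4, 5, 6, 7, 8, 9, 10, 11}); total cost 14 + 13 + 5 = 32.
The greedy pick B, D, C, A costs 34; no covering selection beats 32.

32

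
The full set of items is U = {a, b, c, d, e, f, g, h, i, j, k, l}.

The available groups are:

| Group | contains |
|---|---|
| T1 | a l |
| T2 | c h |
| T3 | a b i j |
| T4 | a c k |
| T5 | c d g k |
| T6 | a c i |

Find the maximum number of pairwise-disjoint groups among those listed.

2

T1, T2 are pairwise disjoint (T1={a,l}; T2={c,h}).
Every remaining group overlaps one of these, and no 3 of the listed groups are pairwise disjoint, so 2 is the maximum.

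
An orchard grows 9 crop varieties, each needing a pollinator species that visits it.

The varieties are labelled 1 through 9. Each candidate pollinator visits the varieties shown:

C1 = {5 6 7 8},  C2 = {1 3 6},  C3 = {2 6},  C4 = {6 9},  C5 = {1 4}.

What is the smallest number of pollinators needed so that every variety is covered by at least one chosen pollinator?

5

Take {C1, C2, C3, C4, C5}. Their union is {1, 2, 3, 4, 5, 6, 7, 8, 9}, which is all 9 varieties.
No 4 of the 5 pollinators cover everything (all 5 combinations miss at least one variety), so 5 is optimal.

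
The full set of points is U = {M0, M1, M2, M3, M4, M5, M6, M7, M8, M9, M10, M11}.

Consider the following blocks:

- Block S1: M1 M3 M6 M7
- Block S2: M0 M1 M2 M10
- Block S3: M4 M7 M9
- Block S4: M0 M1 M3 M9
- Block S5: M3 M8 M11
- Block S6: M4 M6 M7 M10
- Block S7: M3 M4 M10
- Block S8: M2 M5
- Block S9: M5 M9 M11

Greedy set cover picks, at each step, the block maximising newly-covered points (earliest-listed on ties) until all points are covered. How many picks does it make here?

5

Greedy: pick S1 (covers 4 new) → pick S2 (covers 3 new) → pick S9 (covers 3 new) → pick S3 (covers 1 new) → pick S5 (covers 1 new). Total picks: 5.
(The true minimum cover uses only 4 blocks, so greedy is not optimal here.)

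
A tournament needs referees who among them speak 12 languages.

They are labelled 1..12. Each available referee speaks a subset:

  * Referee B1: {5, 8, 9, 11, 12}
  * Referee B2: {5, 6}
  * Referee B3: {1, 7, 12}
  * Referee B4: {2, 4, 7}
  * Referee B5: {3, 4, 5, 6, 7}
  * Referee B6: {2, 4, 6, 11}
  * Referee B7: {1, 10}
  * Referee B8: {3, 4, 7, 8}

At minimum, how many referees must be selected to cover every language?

Take {B1, B4, B5, B7}. Their union is {1, 2, 3, 4, 5, 6, 7, 8, 9, 10, 11, 12}, which is all 12 languages.
No 3 of the 8 referees cover everything (all 56 combinations miss at least one language), so 4 is optimal.

4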